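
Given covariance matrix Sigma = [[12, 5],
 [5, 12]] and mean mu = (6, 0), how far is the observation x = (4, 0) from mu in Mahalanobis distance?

Step 1 — centre the observation: (x - mu) = (-2, 0).

Step 2 — invert Sigma. det(Sigma) = 12·12 - (5)² = 119.
  Sigma^{-1} = (1/det) · [[d, -b], [-b, a]] = [[0.1008, -0.042],
 [-0.042, 0.1008]].

Step 3 — form the quadratic (x - mu)^T · Sigma^{-1} · (x - mu):
  Sigma^{-1} · (x - mu) = (-0.2017, 0.084).
  (x - mu)^T · [Sigma^{-1} · (x - mu)] = (-2)·(-0.2017) + (0)·(0.084) = 0.4034.

Step 4 — take square root: d = √(0.4034) ≈ 0.6351.

d(x, mu) = √(0.4034) ≈ 0.6351


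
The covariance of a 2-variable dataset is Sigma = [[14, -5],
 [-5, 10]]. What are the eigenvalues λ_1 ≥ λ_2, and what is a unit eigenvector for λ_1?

Step 1 — characteristic polynomial of 2×2 Sigma:
  det(Sigma - λI) = λ² - trace · λ + det = 0.
  trace = 14 + 10 = 24, det = 14·10 - (-5)² = 115.
Step 2 — discriminant:
  Δ = trace² - 4·det = 576 - 460 = 116.
Step 3 — eigenvalues:
  λ = (trace ± √Δ)/2 = (24 ± 10.7703)/2,
  λ_1 = 17.3852,  λ_2 = 6.6148.

Step 4 — unit eigenvector for λ_1: solve (Sigma - λ_1 I)v = 0. First row:
  (14 - 17.3852)·v_x + (-5)·v_y = 0, i.e. (-3.3852)·v_x + (-5)·v_y = 0,
  so v ∝ (b, λ_1 - a) = (-5, 3.3852); multiply by -1 so the first entry is positive: u = (5, -3.3852).
  ||u|| = √((5)² + (-3.3852)²) = √(36.4593) ≈ 6.0382,
  v_1 = u/||u|| ≈ (0.8281, -0.5606) (||v_1|| = 1).

λ_1 = 17.3852,  λ_2 = 6.6148;  v_1 ≈ (0.8281, -0.5606)


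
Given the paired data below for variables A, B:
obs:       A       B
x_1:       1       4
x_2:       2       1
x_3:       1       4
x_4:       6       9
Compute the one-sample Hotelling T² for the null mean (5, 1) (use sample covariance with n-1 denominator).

Step 1 — sample mean vector:
  mean(A) = (1 + 2 + 1 + 6) / 4 = 10/4 = 2.5
  mean(B) = (4 + 1 + 4 + 9) / 4 = 18/4 = 4.5
  x̄ = (2.5, 4.5),  deviation x̄ - mu_0 = (2.5, 4.5) - (5, 1) = (-2.5, 3.5).

Step 2 — sample covariance matrix, S[i,j] = (1/(n-1)) · Σ_k (x_{k,i} - mean_i) · (x_{k,j} - mean_j), divisor n-1 = 3:
  S[A,A] = ((-1.5)·(-1.5) + (-0.5)·(-0.5) + (-1.5)·(-1.5) + (3.5)·(3.5)) / 3 = 17/3 = 5.6667
  S[A,B] = ((-1.5)·(-0.5) + (-0.5)·(-3.5) + (-1.5)·(-0.5) + (3.5)·(4.5)) / 3 = 19/3 = 6.3333
  S[B,B] = ((-0.5)·(-0.5) + (-3.5)·(-3.5) + (-0.5)·(-0.5) + (4.5)·(4.5)) / 3 = 33/3 = 11
  S = [[5.6667, 6.3333],
 [6.3333, 11]].

Step 3 — invert S. det(S) = 5.6667·11 - (6.3333)² = 22.2222.
  S^{-1} = (1/det) · [[d, -b], [-b, a]] = [[0.495, -0.285],
 [-0.285, 0.255]].

Step 4 — quadratic form (x̄ - mu_0)^T · S^{-1} · (x̄ - mu_0):
  S^{-1} · (x̄ - mu_0) = (-2.235, 1.605),
  (x̄ - mu_0)^T · [...] = (-2.5)·(-2.235) + (3.5)·(1.605) = 11.205.

Step 5 — scale by n: T² = 4 · 11.205 = 44.82.

T² ≈ 44.82


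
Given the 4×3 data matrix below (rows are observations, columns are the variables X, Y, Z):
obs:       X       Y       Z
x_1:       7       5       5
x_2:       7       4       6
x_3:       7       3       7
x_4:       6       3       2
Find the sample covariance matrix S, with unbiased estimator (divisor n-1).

Step 1 — column means:
  mean(X) = (7 + 7 + 7 + 6) / 4 = 27/4 = 6.75
  mean(Y) = (5 + 4 + 3 + 3) / 4 = 15/4 = 3.75
  mean(Z) = (5 + 6 + 7 + 2) / 4 = 20/4 = 5

Step 2 — sample covariance S[i,j] = (1/(n-1)) · Σ_k (x_{k,i} - mean_i) · (x_{k,j} - mean_j), with n-1 = 3.
  S[X,X] = ((0.25)·(0.25) + (0.25)·(0.25) + (0.25)·(0.25) + (-0.75)·(-0.75)) / 3 = 0.75/3 = 0.25
  S[X,Y] = ((0.25)·(1.25) + (0.25)·(0.25) + (0.25)·(-0.75) + (-0.75)·(-0.75)) / 3 = 0.75/3 = 0.25
  S[X,Z] = ((0.25)·(0) + (0.25)·(1) + (0.25)·(2) + (-0.75)·(-3)) / 3 = 3/3 = 1
  S[Y,Y] = ((1.25)·(1.25) + (0.25)·(0.25) + (-0.75)·(-0.75) + (-0.75)·(-0.75)) / 3 = 2.75/3 = 0.9167
  S[Y,Z] = ((1.25)·(0) + (0.25)·(1) + (-0.75)·(2) + (-0.75)·(-3)) / 3 = 1/3 = 0.3333
  S[Z,Z] = ((0)·(0) + (1)·(1) + (2)·(2) + (-3)·(-3)) / 3 = 14/3 = 4.6667

S is symmetric (S[j,i] = S[i,j]). Assembling:

S = [[0.25, 0.25, 1],
 [0.25, 0.9167, 0.3333],
 [1, 0.3333, 4.6667]]


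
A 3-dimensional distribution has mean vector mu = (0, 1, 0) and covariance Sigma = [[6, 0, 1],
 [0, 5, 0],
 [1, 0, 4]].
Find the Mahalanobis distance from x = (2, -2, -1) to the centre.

Step 1 — centre the observation: (x - mu) = (2, -3, -1).

Step 2 — invert Sigma (cofactor / det for 3×3, or solve directly):
  Sigma^{-1} = [[0.1739, 0, -0.0435],
 [0, 0.2, 0],
 [-0.0435, 0, 0.2609]].

Step 3 — form the quadratic (x - mu)^T · Sigma^{-1} · (x - mu):
  Sigma^{-1} · (x - mu) = (0.3913, -0.6, -0.3478).
  (x - mu)^T · [Sigma^{-1} · (x - mu)] = (2)·(0.3913) + (-3)·(-0.6) + (-1)·(-0.3478) = 2.9304.

Step 4 — take square root: d = √(2.9304) ≈ 1.7119.

d(x, mu) = √(2.9304) ≈ 1.7119


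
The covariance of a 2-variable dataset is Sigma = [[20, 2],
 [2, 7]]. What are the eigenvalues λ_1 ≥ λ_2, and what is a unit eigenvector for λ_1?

Step 1 — characteristic polynomial of 2×2 Sigma:
  det(Sigma - λI) = λ² - trace · λ + det = 0.
  trace = 20 + 7 = 27, det = 20·7 - (2)² = 136.
Step 2 — discriminant:
  Δ = trace² - 4·det = 729 - 544 = 185.
Step 3 — eigenvalues:
  λ = (trace ± √Δ)/2 = (27 ± 13.6015)/2,
  λ_1 = 20.3007,  λ_2 = 6.6993.

Step 4 — unit eigenvector for λ_1: solve (Sigma - λ_1 I)v = 0. First row:
  (20 - 20.3007)·v_x + (2)·v_y = 0, i.e. (-0.3007)·v_x + (2)·v_y = 0,
  so v ∝ (b, λ_1 - a) = (2, 0.3007) = u.
  ||u|| = √((2)² + (0.3007)²) = √(4.0904) ≈ 2.0225,
  v_1 = u/||u|| ≈ (0.9889, 0.1487) (||v_1|| = 1).

λ_1 = 20.3007,  λ_2 = 6.6993;  v_1 ≈ (0.9889, 0.1487)


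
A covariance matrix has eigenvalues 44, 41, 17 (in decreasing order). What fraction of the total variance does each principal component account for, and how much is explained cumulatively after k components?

Step 1 — total variance = trace(Sigma) = Σ λ_i = 44 + 41 + 17 = 102.

Step 2 — fraction explained by component i = λ_i / Σ λ:
  PC1: 44/102 = 0.4314
  PC2: 41/102 = 0.402
  PC3: 17/102 = 0.1667

Step 3 — cumulative fraction after k components = (λ_1 + ... + λ_k) / Σ λ:
  k = 1: 44/102 = 0.4314
  k = 2: (44 + 41)/102 = 85/102 = 0.8333
  k = 3: (44 + 41 + 17)/102 = 102/102 = 1

Summary (fraction, with percent):

explained: PC1 0.4314 (43.14%), PC2 0.402 (40.2%), PC3 0.1667 (16.67%);  cumulative: 0.4314, 0.8333, 1


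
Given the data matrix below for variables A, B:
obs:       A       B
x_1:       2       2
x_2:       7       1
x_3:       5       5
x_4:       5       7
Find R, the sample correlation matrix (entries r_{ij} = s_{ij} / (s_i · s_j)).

Step 1 — column means:
  mean(A) = (2 + 7 + 5 + 5) / 4 = 19/4 = 4.75
  mean(B) = (2 + 1 + 5 + 7) / 4 = 15/4 = 3.75

Step 2 — sample variances and covariances s[i,j] = (1/(n-1)) · Σ_k (x_{k,i} - mean_i) · (x_{k,j} - mean_j), with n-1 = 3:
  s[A,A] = ((-2.75)·(-2.75) + (2.25)·(2.25) + (0.25)·(0.25) + (0.25)·(0.25)) / 3 = 12.75/3 = 4.25
  s[A,B] = ((-2.75)·(-1.75) + (2.25)·(-2.75) + (0.25)·(1.25) + (0.25)·(3.25)) / 3 = -0.25/3 = -0.0833
  s[B,B] = ((-1.75)·(-1.75) + (-2.75)·(-2.75) + (1.25)·(1.25) + (3.25)·(3.25)) / 3 = 22.75/3 = 7.5833
  Sample standard deviations s_i = √(s[i,i]):
  s(A) = √(4.25) = 2.0616
  s(B) = √(7.5833) = 2.7538

Step 3 — r_{ij} = s_{ij} / (s_i · s_j):
  r[A,A] = 1 (diagonal).
  r[A,B] = -0.0833 / (2.0616 · 2.7538) = -0.0833 / 5.6771 = -0.0147
  r[B,B] = 1 (diagonal).

R is symmetric with unit diagonal. Assembling:

R = [[1, -0.0147],
 [-0.0147, 1]]


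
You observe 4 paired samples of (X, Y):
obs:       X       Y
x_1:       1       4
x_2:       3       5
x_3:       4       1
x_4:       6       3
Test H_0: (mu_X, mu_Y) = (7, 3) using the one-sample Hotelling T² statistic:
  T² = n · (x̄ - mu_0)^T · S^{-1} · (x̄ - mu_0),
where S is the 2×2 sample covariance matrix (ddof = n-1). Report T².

Step 1 — sample mean vector:
  mean(X) = (1 + 3 + 4 + 6) / 4 = 14/4 = 3.5
  mean(Y) = (4 + 5 + 1 + 3) / 4 = 13/4 = 3.25
  x̄ = (3.5, 3.25),  deviation x̄ - mu_0 = (3.5, 3.25) - (7, 3) = (-3.5, 0.25).

Step 2 — sample covariance matrix, S[i,j] = (1/(n-1)) · Σ_k (x_{k,i} - mean_i) · (x_{k,j} - mean_j), divisor n-1 = 3:
  S[X,X] = ((-2.5)·(-2.5) + (-0.5)·(-0.5) + (0.5)·(0.5) + (2.5)·(2.5)) / 3 = 13/3 = 4.3333
  S[X,Y] = ((-2.5)·(0.75) + (-0.5)·(1.75) + (0.5)·(-2.25) + (2.5)·(-0.25)) / 3 = -4.5/3 = -1.5
  S[Y,Y] = ((0.75)·(0.75) + (1.75)·(1.75) + (-2.25)·(-2.25) + (-0.25)·(-0.25)) / 3 = 8.75/3 = 2.9167
  S = [[4.3333, -1.5],
 [-1.5, 2.9167]].

Step 3 — invert S. det(S) = 4.3333·2.9167 - (-1.5)² = 10.3889.
  S^{-1} = (1/det) · [[d, -b], [-b, a]] = [[0.2807, 0.1444],
 [0.1444, 0.4171]].

Step 4 — quadratic form (x̄ - mu_0)^T · S^{-1} · (x̄ - mu_0):
  S^{-1} · (x̄ - mu_0) = (-0.9465, -0.4011),
  (x̄ - mu_0)^T · [...] = (-3.5)·(-0.9465) + (0.25)·(-0.4011) = 3.2126.

Step 5 — scale by n: T² = 4 · 3.2126 = 12.8503.

T² ≈ 12.8503


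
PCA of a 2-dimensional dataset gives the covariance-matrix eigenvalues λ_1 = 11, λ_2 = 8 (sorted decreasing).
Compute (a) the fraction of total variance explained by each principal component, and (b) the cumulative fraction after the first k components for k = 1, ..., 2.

Step 1 — total variance = trace(Sigma) = Σ λ_i = 11 + 8 = 19.

Step 2 — fraction explained by component i = λ_i / Σ λ:
  PC1: 11/19 = 0.5789
  PC2: 8/19 = 0.4211

Step 3 — cumulative fraction after k components = (λ_1 + ... + λ_k) / Σ λ:
  k = 1: 11/19 = 0.5789
  k = 2: (11 + 8)/19 = 19/19 = 1

Summary (fraction, with percent):

explained: PC1 0.5789 (57.89%), PC2 0.4211 (42.11%);  cumulative: 0.5789, 1


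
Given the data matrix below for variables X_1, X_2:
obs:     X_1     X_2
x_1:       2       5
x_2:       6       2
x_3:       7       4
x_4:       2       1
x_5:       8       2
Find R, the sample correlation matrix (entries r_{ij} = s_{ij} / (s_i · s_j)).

Step 1 — column means:
  mean(X_1) = (2 + 6 + 7 + 2 + 8) / 5 = 25/5 = 5
  mean(X_2) = (5 + 2 + 4 + 1 + 2) / 5 = 14/5 = 2.8

Step 2 — sample variances and covariances s[i,j] = (1/(n-1)) · Σ_k (x_{k,i} - mean_i) · (x_{k,j} - mean_j), with n-1 = 4:
  s[X_1,X_1] = ((-3)·(-3) + (1)·(1) + (2)·(2) + (-3)·(-3) + (3)·(3)) / 4 = 32/4 = 8
  s[X_1,X_2] = ((-3)·(2.2) + (1)·(-0.8) + (2)·(1.2) + (-3)·(-1.8) + (3)·(-0.8)) / 4 = -2/4 = -0.5
  s[X_2,X_2] = ((2.2)·(2.2) + (-0.8)·(-0.8) + (1.2)·(1.2) + (-1.8)·(-1.8) + (-0.8)·(-0.8)) / 4 = 10.8/4 = 2.7
  Sample standard deviations s_i = √(s[i,i]):
  s(X_1) = √(8) = 2.8284
  s(X_2) = √(2.7) = 1.6432

Step 3 — r_{ij} = s_{ij} / (s_i · s_j):
  r[X_1,X_1] = 1 (diagonal).
  r[X_1,X_2] = -0.5 / (2.8284 · 1.6432) = -0.5 / 4.6476 = -0.1076
  r[X_2,X_2] = 1 (diagonal).

R is symmetric with unit diagonal. Assembling:

R = [[1, -0.1076],
 [-0.1076, 1]]


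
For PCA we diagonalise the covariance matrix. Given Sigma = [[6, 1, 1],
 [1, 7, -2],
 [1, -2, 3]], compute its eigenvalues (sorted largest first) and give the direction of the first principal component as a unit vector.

Step 1 — characteristic polynomial p(λ) = det(λI - Sigma) = λ³ - tr·λ² + c_1·λ - det, where tr = trace, c_1 = sum of the principal 2×2 minors, det = det(Sigma):
  tr = 6 + 7 + 3 = 16,
  c_1 = (6·7 - (1)²) + (6·3 - (1)²) + (7·3 - (-2)²) = 41 + 17 + 17 = 75,
  det = 6·(7·3 - (-2)²) - (1)·((1)·3 - (-2)·(1)) + (1)·((1)·(-2) - 7·(1)) = 6·(17) - (1)·(5) + (1)·(-9) = 88.
  So p(λ) = λ³ - 16λ² + 75λ - 88.
Step 2 — look for an integer root (rational root theorem: any rational root is an integer divisor of 88). Testing λ = 8:
  p(8) = 512 - 1024 + 600 - 88 = 0  ✓
  Dividing out (λ - 8): p(λ) = (λ - 8)(λ² - 8λ + 11).
Step 3 — remaining eigenvalues from the quadratic λ² - 8λ + 11 = 0:
  Δ = 8² - 4·11 = 64 - 44 = 20,  λ = (8 ± √20)/2 = (8 ± 4.4721)/2 ≈ 6.2361 or 1.7639.
  Sorted: λ_1 = 8,  λ_2 = 6.2361,  λ_3 = 1.7639  (check: sum = 16 = tr ✓).

Step 4 — unit eigenvector for λ_1 = 8: v spans the null space of (Sigma - λ_1 I), whose rows are
  r_1 = (-2, 1, 1),  r_2 = (1, -1, -2),  r_3 = (1, -2, -5).
  v is orthogonal to every row, so take v ∝ r_1 × r_2 = ((1)·(-2) - (1)·(-1), (1)·(1) - (-2)·(-2), (-2)·(-1) - (1)·(1)) = (-1, -3, 1).
  Rescale (multiply by -1 so the first nonzero entry is positive): u = (1, 3, -1).
  ||u|| = √((1)² + (3)² + (-1)²) = √(11) ≈ 3.3166,  v_1 = u/||u|| ≈ (0.3015, 0.9045, -0.3015) (||v_1|| = 1).

λ_1 = 8,  λ_2 = 6.2361,  λ_3 = 1.7639;  v_1 ≈ (0.3015, 0.9045, -0.3015)


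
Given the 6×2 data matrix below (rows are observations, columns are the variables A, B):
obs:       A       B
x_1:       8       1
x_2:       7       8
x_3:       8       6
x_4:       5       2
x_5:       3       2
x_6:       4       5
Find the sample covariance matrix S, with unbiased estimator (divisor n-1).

Step 1 — column means:
  mean(A) = (8 + 7 + 8 + 5 + 3 + 4) / 6 = 35/6 = 5.8333
  mean(B) = (1 + 8 + 6 + 2 + 2 + 5) / 6 = 24/6 = 4

Step 2 — sample covariance S[i,j] = (1/(n-1)) · Σ_k (x_{k,i} - mean_i) · (x_{k,j} - mean_j), with n-1 = 5.
  S[A,A] = ((2.1667)·(2.1667) + (1.1667)·(1.1667) + (2.1667)·(2.1667) + (-0.8333)·(-0.8333) + (-2.8333)·(-2.8333) + (-1.8333)·(-1.8333)) / 5 = 22.8333/5 = 4.5667
  S[A,B] = ((2.1667)·(-3) + (1.1667)·(4) + (2.1667)·(2) + (-0.8333)·(-2) + (-2.8333)·(-2) + (-1.8333)·(1)) / 5 = 8/5 = 1.6
  S[B,B] = ((-3)·(-3) + (4)·(4) + (2)·(2) + (-2)·(-2) + (-2)·(-2) + (1)·(1)) / 5 = 38/5 = 7.6

S is symmetric (S[j,i] = S[i,j]). Assembling:

S = [[4.5667, 1.6],
 [1.6, 7.6]]


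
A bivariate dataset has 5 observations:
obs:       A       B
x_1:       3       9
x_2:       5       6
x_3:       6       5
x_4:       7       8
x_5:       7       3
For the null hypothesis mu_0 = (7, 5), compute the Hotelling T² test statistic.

Step 1 — sample mean vector:
  mean(A) = (3 + 5 + 6 + 7 + 7) / 5 = 28/5 = 5.6
  mean(B) = (9 + 6 + 5 + 8 + 3) / 5 = 31/5 = 6.2
  x̄ = (5.6, 6.2),  deviation x̄ - mu_0 = (5.6, 6.2) - (7, 5) = (-1.4, 1.2).

Step 2 — sample covariance matrix, S[i,j] = (1/(n-1)) · Σ_k (x_{k,i} - mean_i) · (x_{k,j} - mean_j), divisor n-1 = 4:
  S[A,A] = ((-2.6)·(-2.6) + (-0.6)·(-0.6) + (0.4)·(0.4) + (1.4)·(1.4) + (1.4)·(1.4)) / 4 = 11.2/4 = 2.8
  S[A,B] = ((-2.6)·(2.8) + (-0.6)·(-0.2) + (0.4)·(-1.2) + (1.4)·(1.8) + (1.4)·(-3.2)) / 4 = -9.6/4 = -2.4
  S[B,B] = ((2.8)·(2.8) + (-0.2)·(-0.2) + (-1.2)·(-1.2) + (1.8)·(1.8) + (-3.2)·(-3.2)) / 4 = 22.8/4 = 5.7
  S = [[2.8, -2.4],
 [-2.4, 5.7]].

Step 3 — invert S. det(S) = 2.8·5.7 - (-2.4)² = 10.2.
  S^{-1} = (1/det) · [[d, -b], [-b, a]] = [[0.5588, 0.2353],
 [0.2353, 0.2745]].

Step 4 — quadratic form (x̄ - mu_0)^T · S^{-1} · (x̄ - mu_0):
  S^{-1} · (x̄ - mu_0) = (-0.5, 0),
  (x̄ - mu_0)^T · [...] = (-1.4)·(-0.5) + (1.2)·(0) = 0.7.

Step 5 — scale by n: T² = 5 · 0.7 = 3.5.

T² ≈ 3.5


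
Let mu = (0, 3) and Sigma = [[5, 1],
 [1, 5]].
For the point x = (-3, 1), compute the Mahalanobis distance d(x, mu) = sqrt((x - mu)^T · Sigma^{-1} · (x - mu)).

Step 1 — centre the observation: (x - mu) = (-3, -2).

Step 2 — invert Sigma. det(Sigma) = 5·5 - (1)² = 24.
  Sigma^{-1} = (1/det) · [[d, -b], [-b, a]] = [[0.2083, -0.0417],
 [-0.0417, 0.2083]].

Step 3 — form the quadratic (x - mu)^T · Sigma^{-1} · (x - mu):
  Sigma^{-1} · (x - mu) = (-0.5417, -0.2917).
  (x - mu)^T · [Sigma^{-1} · (x - mu)] = (-3)·(-0.5417) + (-2)·(-0.2917) = 2.2083.

Step 4 — take square root: d = √(2.2083) ≈ 1.486.

d(x, mu) = √(2.2083) ≈ 1.486


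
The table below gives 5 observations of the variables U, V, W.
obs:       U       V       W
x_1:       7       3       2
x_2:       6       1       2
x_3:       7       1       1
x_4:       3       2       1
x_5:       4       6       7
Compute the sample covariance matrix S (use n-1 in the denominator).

Step 1 — column means:
  mean(U) = (7 + 6 + 7 + 3 + 4) / 5 = 27/5 = 5.4
  mean(V) = (3 + 1 + 1 + 2 + 6) / 5 = 13/5 = 2.6
  mean(W) = (2 + 2 + 1 + 1 + 7) / 5 = 13/5 = 2.6

Step 2 — sample covariance S[i,j] = (1/(n-1)) · Σ_k (x_{k,i} - mean_i) · (x_{k,j} - mean_j), with n-1 = 4.
  S[U,U] = ((1.6)·(1.6) + (0.6)·(0.6) + (1.6)·(1.6) + (-2.4)·(-2.4) + (-1.4)·(-1.4)) / 4 = 13.2/4 = 3.3
  S[U,V] = ((1.6)·(0.4) + (0.6)·(-1.6) + (1.6)·(-1.6) + (-2.4)·(-0.6) + (-1.4)·(3.4)) / 4 = -6.2/4 = -1.55
  S[U,W] = ((1.6)·(-0.6) + (0.6)·(-0.6) + (1.6)·(-1.6) + (-2.4)·(-1.6) + (-1.4)·(4.4)) / 4 = -6.2/4 = -1.55
  S[V,V] = ((0.4)·(0.4) + (-1.6)·(-1.6) + (-1.6)·(-1.6) + (-0.6)·(-0.6) + (3.4)·(3.4)) / 4 = 17.2/4 = 4.3
  S[V,W] = ((0.4)·(-0.6) + (-1.6)·(-0.6) + (-1.6)·(-1.6) + (-0.6)·(-1.6) + (3.4)·(4.4)) / 4 = 19.2/4 = 4.8
  S[W,W] = ((-0.6)·(-0.6) + (-0.6)·(-0.6) + (-1.6)·(-1.6) + (-1.6)·(-1.6) + (4.4)·(4.4)) / 4 = 25.2/4 = 6.3

S is symmetric (S[j,i] = S[i,j]). Assembling:

S = [[3.3, -1.55, -1.55],
 [-1.55, 4.3, 4.8],
 [-1.55, 4.8, 6.3]]


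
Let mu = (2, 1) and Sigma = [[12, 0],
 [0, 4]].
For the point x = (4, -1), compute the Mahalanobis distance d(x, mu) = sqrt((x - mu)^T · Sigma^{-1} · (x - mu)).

Step 1 — centre the observation: (x - mu) = (2, -2).

Step 2 — invert Sigma. det(Sigma) = 12·4 - (0)² = 48.
  Sigma^{-1} = (1/det) · [[d, -b], [-b, a]] = [[0.0833, 0],
 [0, 0.25]].

Step 3 — form the quadratic (x - mu)^T · Sigma^{-1} · (x - mu):
  Sigma^{-1} · (x - mu) = (0.1667, -0.5).
  (x - mu)^T · [Sigma^{-1} · (x - mu)] = (2)·(0.1667) + (-2)·(-0.5) = 1.3333.

Step 4 — take square root: d = √(1.3333) ≈ 1.1547.

d(x, mu) = √(1.3333) ≈ 1.1547


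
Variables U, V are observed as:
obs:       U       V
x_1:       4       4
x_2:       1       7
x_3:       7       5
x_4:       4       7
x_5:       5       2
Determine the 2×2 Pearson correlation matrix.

Step 1 — column means:
  mean(U) = (4 + 1 + 7 + 4 + 5) / 5 = 21/5 = 4.2
  mean(V) = (4 + 7 + 5 + 7 + 2) / 5 = 25/5 = 5

Step 2 — sample variances and covariances s[i,j] = (1/(n-1)) · Σ_k (x_{k,i} - mean_i) · (x_{k,j} - mean_j), with n-1 = 4:
  s[U,U] = ((-0.2)·(-0.2) + (-3.2)·(-3.2) + (2.8)·(2.8) + (-0.2)·(-0.2) + (0.8)·(0.8)) / 4 = 18.8/4 = 4.7
  s[U,V] = ((-0.2)·(-1) + (-3.2)·(2) + (2.8)·(0) + (-0.2)·(2) + (0.8)·(-3)) / 4 = -9/4 = -2.25
  s[V,V] = ((-1)·(-1) + (2)·(2) + (0)·(0) + (2)·(2) + (-3)·(-3)) / 4 = 18/4 = 4.5
  Sample standard deviations s_i = √(s[i,i]):
  s(U) = √(4.7) = 2.1679
  s(V) = √(4.5) = 2.1213

Step 3 — r_{ij} = s_{ij} / (s_i · s_j):
  r[U,U] = 1 (diagonal).
  r[U,V] = -2.25 / (2.1679 · 2.1213) = -2.25 / 4.5989 = -0.4892
  r[V,V] = 1 (diagonal).

R is symmetric with unit diagonal. Assembling:

R = [[1, -0.4892],
 [-0.4892, 1]]


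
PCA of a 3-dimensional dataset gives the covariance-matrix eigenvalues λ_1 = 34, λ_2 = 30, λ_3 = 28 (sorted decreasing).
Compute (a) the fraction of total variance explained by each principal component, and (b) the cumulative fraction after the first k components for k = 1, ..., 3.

Step 1 — total variance = trace(Sigma) = Σ λ_i = 34 + 30 + 28 = 92.

Step 2 — fraction explained by component i = λ_i / Σ λ:
  PC1: 34/92 = 0.3696
  PC2: 30/92 = 0.3261
  PC3: 28/92 = 0.3043

Step 3 — cumulative fraction after k components = (λ_1 + ... + λ_k) / Σ λ:
  k = 1: 34/92 = 0.3696
  k = 2: (34 + 30)/92 = 64/92 = 0.6957
  k = 3: (34 + 30 + 28)/92 = 92/92 = 1

Summary (fraction, with percent):

explained: PC1 0.3696 (36.96%), PC2 0.3261 (32.61%), PC3 0.3043 (30.43%);  cumulative: 0.3696, 0.6957, 1


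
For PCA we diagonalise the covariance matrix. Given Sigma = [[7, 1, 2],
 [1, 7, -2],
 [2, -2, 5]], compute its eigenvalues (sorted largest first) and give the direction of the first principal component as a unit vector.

Step 1 — characteristic polynomial p(λ) = det(λI - Sigma) = λ³ - tr·λ² + c_1·λ - det, where tr = trace, c_1 = sum of the principal 2×2 minors, det = det(Sigma):
  tr = 7 + 7 + 5 = 19,
  c_1 = (7·7 - (1)²) + (7·5 - (2)²) + (7·5 - (-2)²) = 48 + 31 + 31 = 110,
  det = 7·(7·5 - (-2)²) - (1)·((1)·5 - (-2)·(2)) + (2)·((1)·(-2) - 7·(2)) = 7·(31) - (1)·(9) + (2)·(-16) = 176.
  So p(λ) = λ³ - 19λ² + 110λ - 176.
Step 2 — look for an integer root (rational root theorem: any rational root is an integer divisor of 176). Testing λ = 8:
  p(8) = 512 - 1216 + 880 - 176 = 0  ✓
  Dividing out (λ - 8): p(λ) = (λ - 8)(λ² - 11λ + 22).
Step 3 — remaining eigenvalues from the quadratic λ² - 11λ + 22 = 0:
  Δ = 11² - 4·22 = 121 - 88 = 33,  λ = (11 ± √33)/2 = (11 ± 5.7446)/2 ≈ 8.3723 or 2.6277.
  Sorted: λ_1 = 8.3723,  λ_2 = 8,  λ_3 = 2.6277  (check: sum = 19 = tr ✓).

Step 4 — unit eigenvector for λ_1 ≈ 8.3723: v spans the null space of (Sigma - λ_1 I), whose rows are
  r_1 = (-1.3723, 1, 2),  r_2 = (1, -1.3723, -2),  r_3 = (2, -2, -3.3723).
  v is orthogonal to every row, so take v ∝ r_1 × r_2 = ((1)·(-2) - (2)·(-1.3723), (2)·(1) - (-1.3723)·(-2), (-1.3723)·(-1.3723) - (1)·(1)) ≈ (0.7446, -0.7446, 0.8832).
  Let u = (0.7446, -0.7446, 0.8832).
  ||u|| = √((0.7446)² + (-0.7446)² + (0.8832)²) = √(1.8887) ≈ 1.3743,  v_1 = u/||u|| ≈ (0.5418, -0.5418, 0.6426) (||v_1|| = 1).

λ_1 = 8.3723,  λ_2 = 8,  λ_3 = 2.6277;  v_1 ≈ (0.5418, -0.5418, 0.6426)


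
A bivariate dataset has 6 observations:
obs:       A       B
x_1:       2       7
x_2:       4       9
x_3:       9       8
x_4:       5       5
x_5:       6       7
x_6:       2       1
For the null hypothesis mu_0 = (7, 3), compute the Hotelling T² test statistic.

Step 1 — sample mean vector:
  mean(A) = (2 + 4 + 9 + 5 + 6 + 2) / 6 = 28/6 = 4.6667
  mean(B) = (7 + 9 + 8 + 5 + 7 + 1) / 6 = 37/6 = 6.1667
  x̄ = (4.6667, 6.1667),  deviation x̄ - mu_0 = (4.6667, 6.1667) - (7, 3) = (-2.3333, 3.1667).

Step 2 — sample covariance matrix, S[i,j] = (1/(n-1)) · Σ_k (x_{k,i} - mean_i) · (x_{k,j} - mean_j), divisor n-1 = 5:
  S[A,A] = ((-2.6667)·(-2.6667) + (-0.6667)·(-0.6667) + (4.3333)·(4.3333) + (0.3333)·(0.3333) + (1.3333)·(1.3333) + (-2.6667)·(-2.6667)) / 5 = 35.3333/5 = 7.0667
  S[A,B] = ((-2.6667)·(0.8333) + (-0.6667)·(2.8333) + (4.3333)·(1.8333) + (0.3333)·(-1.1667) + (1.3333)·(0.8333) + (-2.6667)·(-5.1667)) / 5 = 18.3333/5 = 3.6667
  S[B,B] = ((0.8333)·(0.8333) + (2.8333)·(2.8333) + (1.8333)·(1.8333) + (-1.1667)·(-1.1667) + (0.8333)·(0.8333) + (-5.1667)·(-5.1667)) / 5 = 40.8333/5 = 8.1667
  S = [[7.0667, 3.6667],
 [3.6667, 8.1667]].

Step 3 — invert S. det(S) = 7.0667·8.1667 - (3.6667)² = 44.2667.
  S^{-1} = (1/det) · [[d, -b], [-b, a]] = [[0.1845, -0.0828],
 [-0.0828, 0.1596]].

Step 4 — quadratic form (x̄ - mu_0)^T · S^{-1} · (x̄ - mu_0):
  S^{-1} · (x̄ - mu_0) = (-0.6928, 0.6988),
  (x̄ - mu_0)^T · [...] = (-2.3333)·(-0.6928) + (3.1667)·(0.6988) = 3.8293.

Step 5 — scale by n: T² = 6 · 3.8293 = 22.9759.

T² ≈ 22.9759


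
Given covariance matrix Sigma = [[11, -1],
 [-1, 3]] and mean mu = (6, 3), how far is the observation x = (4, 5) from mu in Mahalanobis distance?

Step 1 — centre the observation: (x - mu) = (-2, 2).

Step 2 — invert Sigma. det(Sigma) = 11·3 - (-1)² = 32.
  Sigma^{-1} = (1/det) · [[d, -b], [-b, a]] = [[0.0938, 0.0312],
 [0.0312, 0.3438]].

Step 3 — form the quadratic (x - mu)^T · Sigma^{-1} · (x - mu):
  Sigma^{-1} · (x - mu) = (-0.125, 0.625).
  (x - mu)^T · [Sigma^{-1} · (x - mu)] = (-2)·(-0.125) + (2)·(0.625) = 1.5.

Step 4 — take square root: d = √(1.5) ≈ 1.2247.

d(x, mu) = √(1.5) ≈ 1.2247


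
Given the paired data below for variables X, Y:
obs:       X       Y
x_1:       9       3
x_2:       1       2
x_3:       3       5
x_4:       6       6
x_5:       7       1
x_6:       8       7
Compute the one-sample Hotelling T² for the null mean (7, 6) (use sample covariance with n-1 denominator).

Step 1 — sample mean vector:
  mean(X) = (9 + 1 + 3 + 6 + 7 + 8) / 6 = 34/6 = 5.6667
  mean(Y) = (3 + 2 + 5 + 6 + 1 + 7) / 6 = 24/6 = 4
  x̄ = (5.6667, 4),  deviation x̄ - mu_0 = (5.6667, 4) - (7, 6) = (-1.3333, -2).

Step 2 — sample covariance matrix, S[i,j] = (1/(n-1)) · Σ_k (x_{k,i} - mean_i) · (x_{k,j} - mean_j), divisor n-1 = 5:
  S[X,X] = ((3.3333)·(3.3333) + (-4.6667)·(-4.6667) + (-2.6667)·(-2.6667) + (0.3333)·(0.3333) + (1.3333)·(1.3333) + (2.3333)·(2.3333)) / 5 = 47.3333/5 = 9.4667
  S[X,Y] = ((3.3333)·(-1) + (-4.6667)·(-2) + (-2.6667)·(1) + (0.3333)·(2) + (1.3333)·(-3) + (2.3333)·(3)) / 5 = 7/5 = 1.4
  S[Y,Y] = ((-1)·(-1) + (-2)·(-2) + (1)·(1) + (2)·(2) + (-3)·(-3) + (3)·(3)) / 5 = 28/5 = 5.6
  S = [[9.4667, 1.4],
 [1.4, 5.6]].

Step 3 — invert S. det(S) = 9.4667·5.6 - (1.4)² = 51.0533.
  S^{-1} = (1/det) · [[d, -b], [-b, a]] = [[0.1097, -0.0274],
 [-0.0274, 0.1854]].

Step 4 — quadratic form (x̄ - mu_0)^T · S^{-1} · (x̄ - mu_0):
  S^{-1} · (x̄ - mu_0) = (-0.0914, -0.3343),
  (x̄ - mu_0)^T · [...] = (-1.3333)·(-0.0914) + (-2)·(-0.3343) = 0.7905.

Step 5 — scale by n: T² = 6 · 0.7905 = 4.7428.

T² ≈ 4.7428


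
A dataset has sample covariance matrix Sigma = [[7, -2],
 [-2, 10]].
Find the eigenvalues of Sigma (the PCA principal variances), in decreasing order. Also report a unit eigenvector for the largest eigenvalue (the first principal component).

Step 1 — characteristic polynomial of 2×2 Sigma:
  det(Sigma - λI) = λ² - trace · λ + det = 0.
  trace = 7 + 10 = 17, det = 7·10 - (-2)² = 66.
Step 2 — discriminant:
  Δ = trace² - 4·det = 289 - 264 = 25.
Step 3 — eigenvalues:
  λ = (trace ± √Δ)/2 = (17 ± 5)/2,
  λ_1 = 11,  λ_2 = 6.

Step 4 — unit eigenvector for λ_1: solve (Sigma - λ_1 I)v = 0. First row:
  (7 - 11)·v_x + (-2)·v_y = 0, i.e. (-4)·v_x + (-2)·v_y = 0,
  so v ∝ (b, λ_1 - a) = (-2, 4); multiply by -1 so the first entry is positive: u = (2, -4).
  ||u|| = √((2)² + (-4)²) = √(20) ≈ 4.4721,
  v_1 = u/||u|| ≈ (0.4472, -0.8944) (||v_1|| = 1).

λ_1 = 11,  λ_2 = 6;  v_1 ≈ (0.4472, -0.8944)


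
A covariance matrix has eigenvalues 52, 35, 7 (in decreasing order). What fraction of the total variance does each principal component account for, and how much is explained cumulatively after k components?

Step 1 — total variance = trace(Sigma) = Σ λ_i = 52 + 35 + 7 = 94.

Step 2 — fraction explained by component i = λ_i / Σ λ:
  PC1: 52/94 = 0.5532
  PC2: 35/94 = 0.3723
  PC3: 7/94 = 0.0745

Step 3 — cumulative fraction after k components = (λ_1 + ... + λ_k) / Σ λ:
  k = 1: 52/94 = 0.5532
  k = 2: (52 + 35)/94 = 87/94 = 0.9255
  k = 3: (52 + 35 + 7)/94 = 94/94 = 1

Summary (fraction, with percent):

explained: PC1 0.5532 (55.32%), PC2 0.3723 (37.23%), PC3 0.0745 (7.45%);  cumulative: 0.5532, 0.9255, 1


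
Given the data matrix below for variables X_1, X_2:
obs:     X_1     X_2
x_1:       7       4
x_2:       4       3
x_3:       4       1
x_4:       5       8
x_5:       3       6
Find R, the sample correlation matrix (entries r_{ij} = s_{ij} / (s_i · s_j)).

Step 1 — column means:
  mean(X_1) = (7 + 4 + 4 + 5 + 3) / 5 = 23/5 = 4.6
  mean(X_2) = (4 + 3 + 1 + 8 + 6) / 5 = 22/5 = 4.4

Step 2 — sample variances and covariances s[i,j] = (1/(n-1)) · Σ_k (x_{k,i} - mean_i) · (x_{k,j} - mean_j), with n-1 = 4:
  s[X_1,X_1] = ((2.4)·(2.4) + (-0.6)·(-0.6) + (-0.6)·(-0.6) + (0.4)·(0.4) + (-1.6)·(-1.6)) / 4 = 9.2/4 = 2.3
  s[X_1,X_2] = ((2.4)·(-0.4) + (-0.6)·(-1.4) + (-0.6)·(-3.4) + (0.4)·(3.6) + (-1.6)·(1.6)) / 4 = 0.8/4 = 0.2
  s[X_2,X_2] = ((-0.4)·(-0.4) + (-1.4)·(-1.4) + (-3.4)·(-3.4) + (3.6)·(3.6) + (1.6)·(1.6)) / 4 = 29.2/4 = 7.3
  Sample standard deviations s_i = √(s[i,i]):
  s(X_1) = √(2.3) = 1.5166
  s(X_2) = √(7.3) = 2.7019

Step 3 — r_{ij} = s_{ij} / (s_i · s_j):
  r[X_1,X_1] = 1 (diagonal).
  r[X_1,X_2] = 0.2 / (1.5166 · 2.7019) = 0.2 / 4.0976 = 0.0488
  r[X_2,X_2] = 1 (diagonal).

R is symmetric with unit diagonal. Assembling:

R = [[1, 0.0488],
 [0.0488, 1]]


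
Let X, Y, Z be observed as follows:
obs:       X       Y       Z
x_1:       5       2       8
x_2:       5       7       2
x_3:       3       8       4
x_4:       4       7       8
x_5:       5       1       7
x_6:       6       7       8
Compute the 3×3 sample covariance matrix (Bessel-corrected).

Step 1 — column means:
  mean(X) = (5 + 5 + 3 + 4 + 5 + 6) / 6 = 28/6 = 4.6667
  mean(Y) = (2 + 7 + 8 + 7 + 1 + 7) / 6 = 32/6 = 5.3333
  mean(Z) = (8 + 2 + 4 + 8 + 7 + 8) / 6 = 37/6 = 6.1667

Step 2 — sample covariance S[i,j] = (1/(n-1)) · Σ_k (x_{k,i} - mean_i) · (x_{k,j} - mean_j), with n-1 = 5.
  S[X,X] = ((0.3333)·(0.3333) + (0.3333)·(0.3333) + (-1.6667)·(-1.6667) + (-0.6667)·(-0.6667) + (0.3333)·(0.3333) + (1.3333)·(1.3333)) / 5 = 5.3333/5 = 1.0667
  S[X,Y] = ((0.3333)·(-3.3333) + (0.3333)·(1.6667) + (-1.6667)·(2.6667) + (-0.6667)·(1.6667) + (0.3333)·(-4.3333) + (1.3333)·(1.6667)) / 5 = -5.3333/5 = -1.0667
  S[X,Z] = ((0.3333)·(1.8333) + (0.3333)·(-4.1667) + (-1.6667)·(-2.1667) + (-0.6667)·(1.8333) + (0.3333)·(0.8333) + (1.3333)·(1.8333)) / 5 = 4.3333/5 = 0.8667
  S[Y,Y] = ((-3.3333)·(-3.3333) + (1.6667)·(1.6667) + (2.6667)·(2.6667) + (1.6667)·(1.6667) + (-4.3333)·(-4.3333) + (1.6667)·(1.6667)) / 5 = 45.3333/5 = 9.0667
  S[Y,Z] = ((-3.3333)·(1.8333) + (1.6667)·(-4.1667) + (2.6667)·(-2.1667) + (1.6667)·(1.8333) + (-4.3333)·(0.8333) + (1.6667)·(1.8333)) / 5 = -16.3333/5 = -3.2667
  S[Z,Z] = ((1.8333)·(1.8333) + (-4.1667)·(-4.1667) + (-2.1667)·(-2.1667) + (1.8333)·(1.8333) + (0.8333)·(0.8333) + (1.8333)·(1.8333)) / 5 = 32.8333/5 = 6.5667

S is symmetric (S[j,i] = S[i,j]). Assembling:

S = [[1.0667, -1.0667, 0.8667],
 [-1.0667, 9.0667, -3.2667],
 [0.8667, -3.2667, 6.5667]]


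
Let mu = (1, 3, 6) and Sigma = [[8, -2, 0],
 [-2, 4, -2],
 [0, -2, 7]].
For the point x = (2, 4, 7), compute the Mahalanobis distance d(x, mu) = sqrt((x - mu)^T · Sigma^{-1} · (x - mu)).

Step 1 — centre the observation: (x - mu) = (1, 1, 1).

Step 2 — invert Sigma (cofactor / det for 3×3, or solve directly):
  Sigma^{-1} = [[0.1463, 0.0854, 0.0244],
 [0.0854, 0.3415, 0.0976],
 [0.0244, 0.0976, 0.1707]].

Step 3 — form the quadratic (x - mu)^T · Sigma^{-1} · (x - mu):
  Sigma^{-1} · (x - mu) = (0.2561, 0.5244, 0.2927).
  (x - mu)^T · [Sigma^{-1} · (x - mu)] = (1)·(0.2561) + (1)·(0.5244) + (1)·(0.2927) = 1.0732.

Step 4 — take square root: d = √(1.0732) ≈ 1.0359.

d(x, mu) = √(1.0732) ≈ 1.0359


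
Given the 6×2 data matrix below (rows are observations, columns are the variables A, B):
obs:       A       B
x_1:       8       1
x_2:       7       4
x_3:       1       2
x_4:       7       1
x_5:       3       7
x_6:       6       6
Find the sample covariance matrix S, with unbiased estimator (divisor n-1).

Step 1 — column means:
  mean(A) = (8 + 7 + 1 + 7 + 3 + 6) / 6 = 32/6 = 5.3333
  mean(B) = (1 + 4 + 2 + 1 + 7 + 6) / 6 = 21/6 = 3.5

Step 2 — sample covariance S[i,j] = (1/(n-1)) · Σ_k (x_{k,i} - mean_i) · (x_{k,j} - mean_j), with n-1 = 5.
  S[A,A] = ((2.6667)·(2.6667) + (1.6667)·(1.6667) + (-4.3333)·(-4.3333) + (1.6667)·(1.6667) + (-2.3333)·(-2.3333) + (0.6667)·(0.6667)) / 5 = 37.3333/5 = 7.4667
  S[A,B] = ((2.6667)·(-2.5) + (1.6667)·(0.5) + (-4.3333)·(-1.5) + (1.6667)·(-2.5) + (-2.3333)·(3.5) + (0.6667)·(2.5)) / 5 = -10/5 = -2
  S[B,B] = ((-2.5)·(-2.5) + (0.5)·(0.5) + (-1.5)·(-1.5) + (-2.5)·(-2.5) + (3.5)·(3.5) + (2.5)·(2.5)) / 5 = 33.5/5 = 6.7

S is symmetric (S[j,i] = S[i,j]). Assembling:

S = [[7.4667, -2],
 [-2, 6.7]]


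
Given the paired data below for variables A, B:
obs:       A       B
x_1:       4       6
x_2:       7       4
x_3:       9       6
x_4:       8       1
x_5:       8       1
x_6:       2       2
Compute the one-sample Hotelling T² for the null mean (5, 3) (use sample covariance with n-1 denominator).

Step 1 — sample mean vector:
  mean(A) = (4 + 7 + 9 + 8 + 8 + 2) / 6 = 38/6 = 6.3333
  mean(B) = (6 + 4 + 6 + 1 + 1 + 2) / 6 = 20/6 = 3.3333
  x̄ = (6.3333, 3.3333),  deviation x̄ - mu_0 = (6.3333, 3.3333) - (5, 3) = (1.3333, 0.3333).

Step 2 — sample covariance matrix, S[i,j] = (1/(n-1)) · Σ_k (x_{k,i} - mean_i) · (x_{k,j} - mean_j), divisor n-1 = 5:
  S[A,A] = ((-2.3333)·(-2.3333) + (0.6667)·(0.6667) + (2.6667)·(2.6667) + (1.6667)·(1.6667) + (1.6667)·(1.6667) + (-4.3333)·(-4.3333)) / 5 = 37.3333/5 = 7.4667
  S[A,B] = ((-2.3333)·(2.6667) + (0.6667)·(0.6667) + (2.6667)·(2.6667) + (1.6667)·(-2.3333) + (1.6667)·(-2.3333) + (-4.3333)·(-1.3333)) / 5 = -0.6667/5 = -0.1333
  S[B,B] = ((2.6667)·(2.6667) + (0.6667)·(0.6667) + (2.6667)·(2.6667) + (-2.3333)·(-2.3333) + (-2.3333)·(-2.3333) + (-1.3333)·(-1.3333)) / 5 = 27.3333/5 = 5.4667
  S = [[7.4667, -0.1333],
 [-0.1333, 5.4667]].

Step 3 — invert S. det(S) = 7.4667·5.4667 - (-0.1333)² = 40.8.
  S^{-1} = (1/det) · [[d, -b], [-b, a]] = [[0.134, 0.0033],
 [0.0033, 0.183]].

Step 4 — quadratic form (x̄ - mu_0)^T · S^{-1} · (x̄ - mu_0):
  S^{-1} · (x̄ - mu_0) = (0.1797, 0.0654),
  (x̄ - mu_0)^T · [...] = (1.3333)·(0.1797) + (0.3333)·(0.0654) = 0.2614.

Step 5 — scale by n: T² = 6 · 0.2614 = 1.5686.

T² ≈ 1.5686


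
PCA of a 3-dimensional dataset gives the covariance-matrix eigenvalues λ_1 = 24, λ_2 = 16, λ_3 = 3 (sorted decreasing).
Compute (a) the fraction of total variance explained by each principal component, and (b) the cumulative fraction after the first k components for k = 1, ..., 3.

Step 1 — total variance = trace(Sigma) = Σ λ_i = 24 + 16 + 3 = 43.

Step 2 — fraction explained by component i = λ_i / Σ λ:
  PC1: 24/43 = 0.5581
  PC2: 16/43 = 0.3721
  PC3: 3/43 = 0.0698

Step 3 — cumulative fraction after k components = (λ_1 + ... + λ_k) / Σ λ:
  k = 1: 24/43 = 0.5581
  k = 2: (24 + 16)/43 = 40/43 = 0.9302
  k = 3: (24 + 16 + 3)/43 = 43/43 = 1

Summary (fraction, with percent):

explained: PC1 0.5581 (55.81%), PC2 0.3721 (37.21%), PC3 0.0698 (6.98%);  cumulative: 0.5581, 0.9302, 1


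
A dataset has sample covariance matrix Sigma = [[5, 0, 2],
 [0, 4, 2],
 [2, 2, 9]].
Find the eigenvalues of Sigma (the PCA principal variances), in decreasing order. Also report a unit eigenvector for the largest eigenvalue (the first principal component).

Step 1 — characteristic polynomial p(λ) = det(λI - Sigma) = λ³ - tr·λ² + c_1·λ - det, where tr = trace, c_1 = sum of the principal 2×2 minors, det = det(Sigma):
  tr = 5 + 4 + 9 = 18,
  c_1 = (5·4 - (0)²) + (5·9 - (2)²) + (4·9 - (2)²) = 20 + 41 + 32 = 93,
  det = 5·(4·9 - (2)²) - (0)·((0)·9 - (2)·(2)) + (2)·((0)·(2) - 4·(2)) = 5·(32) - (0)·(-4) + (2)·(-8) = 144.
  So p(λ) = λ³ - 18λ² + 93λ - 144.
Step 2 — look for an integer root (rational root theorem: any rational root is an integer divisor of 144). Testing λ = 3:
  p(3) = 27 - 162 + 279 - 144 = 0  ✓
  Dividing out (λ - 3): p(λ) = (λ - 3)(λ² - 15λ + 48).
Step 3 — remaining eigenvalues from the quadratic λ² - 15λ + 48 = 0:
  Δ = 15² - 4·48 = 225 - 192 = 33,  λ = (15 ± √33)/2 = (15 ± 5.7446)/2 ≈ 10.3723 or 4.6277.
  Sorted: λ_1 = 10.3723,  λ_2 = 4.6277,  λ_3 = 3  (check: sum = 18 = tr ✓).

Step 4 — unit eigenvector for λ_1 ≈ 10.3723: v spans the null space of (Sigma - λ_1 I), whose rows are
  r_1 = (-5.3723, 0, 2),  r_2 = (0, -6.3723, 2),  r_3 = (2, 2, -1.3723).
  v is orthogonal to every row, so take v ∝ r_1 × r_2 = ((0)·(2) - (2)·(-6.3723), (2)·(0) - (-5.3723)·(2), (-5.3723)·(-6.3723) - (0)·(0)) ≈ (12.7446, 10.7446, 34.2337).
  Let u = (12.7446, 10.7446, 34.2337).
  ||u|| = √((12.7446)² + (10.7446)² + (34.2337)²) = √(1449.8149) ≈ 38.0764,  v_1 = u/||u|| ≈ (0.3347, 0.2822, 0.8991) (||v_1|| = 1).

λ_1 = 10.3723,  λ_2 = 4.6277,  λ_3 = 3;  v_1 ≈ (0.3347, 0.2822, 0.8991)


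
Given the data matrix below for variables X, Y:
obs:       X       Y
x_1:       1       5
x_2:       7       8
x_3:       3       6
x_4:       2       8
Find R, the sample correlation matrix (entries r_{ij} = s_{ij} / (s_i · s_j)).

Step 1 — column means:
  mean(X) = (1 + 7 + 3 + 2) / 4 = 13/4 = 3.25
  mean(Y) = (5 + 8 + 6 + 8) / 4 = 27/4 = 6.75

Step 2 — sample variances and covariances s[i,j] = (1/(n-1)) · Σ_k (x_{k,i} - mean_i) · (x_{k,j} - mean_j), with n-1 = 3:
  s[X,X] = ((-2.25)·(-2.25) + (3.75)·(3.75) + (-0.25)·(-0.25) + (-1.25)·(-1.25)) / 3 = 20.75/3 = 6.9167
  s[X,Y] = ((-2.25)·(-1.75) + (3.75)·(1.25) + (-0.25)·(-0.75) + (-1.25)·(1.25)) / 3 = 7.25/3 = 2.4167
  s[Y,Y] = ((-1.75)·(-1.75) + (1.25)·(1.25) + (-0.75)·(-0.75) + (1.25)·(1.25)) / 3 = 6.75/3 = 2.25
  Sample standard deviations s_i = √(s[i,i]):
  s(X) = √(6.9167) = 2.63
  s(Y) = √(2.25) = 1.5

Step 3 — r_{ij} = s_{ij} / (s_i · s_j):
  r[X,X] = 1 (diagonal).
  r[X,Y] = 2.4167 / (2.63 · 1.5) = 2.4167 / 3.9449 = 0.6126
  r[Y,Y] = 1 (diagonal).

R is symmetric with unit diagonal. Assembling:

R = [[1, 0.6126],
 [0.6126, 1]]


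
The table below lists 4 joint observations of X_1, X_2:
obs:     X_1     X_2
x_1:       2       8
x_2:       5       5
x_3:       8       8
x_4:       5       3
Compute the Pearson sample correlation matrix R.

Step 1 — column means:
  mean(X_1) = (2 + 5 + 8 + 5) / 4 = 20/4 = 5
  mean(X_2) = (8 + 5 + 8 + 3) / 4 = 24/4 = 6

Step 2 — sample variances and covariances s[i,j] = (1/(n-1)) · Σ_k (x_{k,i} - mean_i) · (x_{k,j} - mean_j), with n-1 = 3:
  s[X_1,X_1] = ((-3)·(-3) + (0)·(0) + (3)·(3) + (0)·(0)) / 3 = 18/3 = 6
  s[X_1,X_2] = ((-3)·(2) + (0)·(-1) + (3)·(2) + (0)·(-3)) / 3 = 0/3 = 0
  s[X_2,X_2] = ((2)·(2) + (-1)·(-1) + (2)·(2) + (-3)·(-3)) / 3 = 18/3 = 6
  Sample standard deviations s_i = √(s[i,i]):
  s(X_1) = √(6) = 2.4495
  s(X_2) = √(6) = 2.4495

Step 3 — r_{ij} = s_{ij} / (s_i · s_j):
  r[X_1,X_1] = 1 (diagonal).
  r[X_1,X_2] = 0 / (2.4495 · 2.4495) = 0 / 6 = 0
  r[X_2,X_2] = 1 (diagonal).

R is symmetric with unit diagonal. Assembling:

R = [[1, 0],
 [0, 1]]


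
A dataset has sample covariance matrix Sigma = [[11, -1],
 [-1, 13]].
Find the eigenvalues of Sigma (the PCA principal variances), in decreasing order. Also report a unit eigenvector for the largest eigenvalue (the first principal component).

Step 1 — characteristic polynomial of 2×2 Sigma:
  det(Sigma - λI) = λ² - trace · λ + det = 0.
  trace = 11 + 13 = 24, det = 11·13 - (-1)² = 142.
Step 2 — discriminant:
  Δ = trace² - 4·det = 576 - 568 = 8.
Step 3 — eigenvalues:
  λ = (trace ± √Δ)/2 = (24 ± 2.8284)/2,
  λ_1 = 13.4142,  λ_2 = 10.5858.

Step 4 — unit eigenvector for λ_1: solve (Sigma - λ_1 I)v = 0. First row:
  (11 - 13.4142)·v_x + (-1)·v_y = 0, i.e. (-2.4142)·v_x + (-1)·v_y = 0,
  so v ∝ (b, λ_1 - a) = (-1, 2.4142); multiply by -1 so the first entry is positive: u = (1, -2.4142).
  ||u|| = √((1)² + (-2.4142)²) = √(6.8284) ≈ 2.6131,
  v_1 = u/||u|| ≈ (0.3827, -0.9239) (||v_1|| = 1).

λ_1 = 13.4142,  λ_2 = 10.5858;  v_1 ≈ (0.3827, -0.9239)


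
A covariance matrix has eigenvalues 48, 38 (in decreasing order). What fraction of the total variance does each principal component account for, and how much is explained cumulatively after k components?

Step 1 — total variance = trace(Sigma) = Σ λ_i = 48 + 38 = 86.

Step 2 — fraction explained by component i = λ_i / Σ λ:
  PC1: 48/86 = 0.5581
  PC2: 38/86 = 0.4419

Step 3 — cumulative fraction after k components = (λ_1 + ... + λ_k) / Σ λ:
  k = 1: 48/86 = 0.5581
  k = 2: (48 + 38)/86 = 86/86 = 1

Summary (fraction, with percent):

explained: PC1 0.5581 (55.81%), PC2 0.4419 (44.19%);  cumulative: 0.5581, 1


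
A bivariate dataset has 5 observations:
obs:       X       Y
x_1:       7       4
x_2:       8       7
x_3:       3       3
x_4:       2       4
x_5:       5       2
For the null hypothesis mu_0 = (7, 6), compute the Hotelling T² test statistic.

Step 1 — sample mean vector:
  mean(X) = (7 + 8 + 3 + 2 + 5) / 5 = 25/5 = 5
  mean(Y) = (4 + 7 + 3 + 4 + 2) / 5 = 20/5 = 4
  x̄ = (5, 4),  deviation x̄ - mu_0 = (5, 4) - (7, 6) = (-2, -2).

Step 2 — sample covariance matrix, S[i,j] = (1/(n-1)) · Σ_k (x_{k,i} - mean_i) · (x_{k,j} - mean_j), divisor n-1 = 4:
  S[X,X] = ((2)·(2) + (3)·(3) + (-2)·(-2) + (-3)·(-3) + (0)·(0)) / 4 = 26/4 = 6.5
  S[X,Y] = ((2)·(0) + (3)·(3) + (-2)·(-1) + (-3)·(0) + (0)·(-2)) / 4 = 11/4 = 2.75
  S[Y,Y] = ((0)·(0) + (3)·(3) + (-1)·(-1) + (0)·(0) + (-2)·(-2)) / 4 = 14/4 = 3.5
  S = [[6.5, 2.75],
 [2.75, 3.5]].

Step 3 — invert S. det(S) = 6.5·3.5 - (2.75)² = 15.1875.
  S^{-1} = (1/det) · [[d, -b], [-b, a]] = [[0.2305, -0.1811],
 [-0.1811, 0.428]].

Step 4 — quadratic form (x̄ - mu_0)^T · S^{-1} · (x̄ - mu_0):
  S^{-1} · (x̄ - mu_0) = (-0.0988, -0.4938),
  (x̄ - mu_0)^T · [...] = (-2)·(-0.0988) + (-2)·(-0.4938) = 1.1852.

Step 5 — scale by n: T² = 5 · 1.1852 = 5.9259.

T² ≈ 5.9259
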